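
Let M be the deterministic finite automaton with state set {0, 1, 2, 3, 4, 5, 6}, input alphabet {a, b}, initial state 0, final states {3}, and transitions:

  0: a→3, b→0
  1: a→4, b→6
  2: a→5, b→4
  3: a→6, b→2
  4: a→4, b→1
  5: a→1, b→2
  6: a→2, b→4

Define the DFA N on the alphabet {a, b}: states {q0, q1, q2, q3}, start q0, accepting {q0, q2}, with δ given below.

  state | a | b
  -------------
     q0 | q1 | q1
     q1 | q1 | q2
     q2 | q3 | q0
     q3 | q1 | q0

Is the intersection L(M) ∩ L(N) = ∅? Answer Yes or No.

Exploring the product automaton M × N from the start pair (0, q0), following both machines on each input symbol, reaches 21 state pairs: (0, q0), (3, q1), (0, q1), (6, q1), (2, q2), (0, q2), (2, q1), (4, q2), (5, q3), (4, q0), (3, q3), (5, q1), (4, q3), (1, q0), (1, q1), (2, q0), (4, q1), (6, q2), (1, q2), (2, q3), (6, q0).
M accepts in {3} and N accepts in {q0, q2}; no reachable pair has both components accepting, so no string drives both machines to acceptance simultaneously and L(M) ∩ L(N) = ∅.
So no string is accepted by both, and the intersection is empty.

Yes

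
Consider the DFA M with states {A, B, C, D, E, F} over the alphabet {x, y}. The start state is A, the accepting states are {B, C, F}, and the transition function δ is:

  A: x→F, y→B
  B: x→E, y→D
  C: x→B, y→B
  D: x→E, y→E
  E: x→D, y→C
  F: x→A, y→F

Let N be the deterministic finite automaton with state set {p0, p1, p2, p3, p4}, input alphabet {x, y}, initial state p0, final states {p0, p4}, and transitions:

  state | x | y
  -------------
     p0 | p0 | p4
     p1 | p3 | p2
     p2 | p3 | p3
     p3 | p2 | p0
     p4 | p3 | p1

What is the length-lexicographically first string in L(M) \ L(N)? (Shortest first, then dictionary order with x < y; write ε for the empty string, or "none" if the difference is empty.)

The string xyy is accepted by M but not by N.
No shorter string lies in the difference, and xyy is the lexicographically first length-3 string in L(M) \ L(N).

xyy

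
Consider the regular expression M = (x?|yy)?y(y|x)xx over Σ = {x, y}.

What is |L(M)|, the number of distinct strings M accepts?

6

The expression has no Kleene star, so L(M) is finite. Expanding the alternatives gives {yxxx, yyxx, xyxxx, xyyxx, yyyxxx, yyyyxx}.
That is 2 of length 4, 2 of length 5, 2 of length 6: 6 strings in all.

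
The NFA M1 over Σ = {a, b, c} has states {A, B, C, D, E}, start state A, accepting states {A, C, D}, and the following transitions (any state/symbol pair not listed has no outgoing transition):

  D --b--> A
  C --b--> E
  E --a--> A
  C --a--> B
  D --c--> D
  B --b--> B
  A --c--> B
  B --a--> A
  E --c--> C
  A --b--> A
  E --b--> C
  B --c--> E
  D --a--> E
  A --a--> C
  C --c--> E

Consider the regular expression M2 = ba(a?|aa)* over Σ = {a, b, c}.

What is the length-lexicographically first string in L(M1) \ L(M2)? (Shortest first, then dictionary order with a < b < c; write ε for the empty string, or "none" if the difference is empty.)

ε

The empty string ε is accepted by M1 but not by M2.
Since ε is the unique shortest string, it is the required witness.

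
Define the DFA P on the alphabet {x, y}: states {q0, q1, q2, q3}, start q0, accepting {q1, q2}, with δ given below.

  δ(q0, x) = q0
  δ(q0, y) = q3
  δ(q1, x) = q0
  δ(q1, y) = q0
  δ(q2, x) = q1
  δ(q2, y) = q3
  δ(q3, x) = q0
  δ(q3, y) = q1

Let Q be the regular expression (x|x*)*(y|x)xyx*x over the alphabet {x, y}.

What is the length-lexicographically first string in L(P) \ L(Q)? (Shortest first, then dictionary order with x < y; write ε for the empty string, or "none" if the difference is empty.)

The string yy is accepted by P but not by Q.
No shorter string lies in the difference, and yy is the lexicographically first length-2 string in L(P) \ L(Q).

yy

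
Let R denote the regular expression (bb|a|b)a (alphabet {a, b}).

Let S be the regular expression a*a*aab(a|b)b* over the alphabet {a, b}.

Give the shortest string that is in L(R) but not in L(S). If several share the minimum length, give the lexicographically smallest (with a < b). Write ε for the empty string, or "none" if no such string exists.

aa

The string aa is accepted by R but not by S.
No shorter string lies in the difference, and aa is the lexicographically first length-2 string in L(R) \ L(S).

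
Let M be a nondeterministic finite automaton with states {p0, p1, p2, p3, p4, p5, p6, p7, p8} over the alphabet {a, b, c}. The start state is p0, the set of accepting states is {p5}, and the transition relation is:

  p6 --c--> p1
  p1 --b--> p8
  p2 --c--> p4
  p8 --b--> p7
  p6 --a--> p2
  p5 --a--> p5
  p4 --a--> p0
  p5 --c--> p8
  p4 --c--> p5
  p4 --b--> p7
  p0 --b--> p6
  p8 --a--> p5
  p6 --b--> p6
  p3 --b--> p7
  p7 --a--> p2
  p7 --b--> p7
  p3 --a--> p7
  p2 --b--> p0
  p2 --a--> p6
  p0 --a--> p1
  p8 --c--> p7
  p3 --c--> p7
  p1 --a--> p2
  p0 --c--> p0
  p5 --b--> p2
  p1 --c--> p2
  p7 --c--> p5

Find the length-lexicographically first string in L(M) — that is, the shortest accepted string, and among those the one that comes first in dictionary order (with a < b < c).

aba

A breadth-first search from p0 reaches an accepting state first via the path p0 → p1 → p8 → p5 on input aba.
No string of length < 3 is accepted (BFS exhausts all shorter strings without reaching an accepting state), and aba is the lexicographically least accepting string of length 3.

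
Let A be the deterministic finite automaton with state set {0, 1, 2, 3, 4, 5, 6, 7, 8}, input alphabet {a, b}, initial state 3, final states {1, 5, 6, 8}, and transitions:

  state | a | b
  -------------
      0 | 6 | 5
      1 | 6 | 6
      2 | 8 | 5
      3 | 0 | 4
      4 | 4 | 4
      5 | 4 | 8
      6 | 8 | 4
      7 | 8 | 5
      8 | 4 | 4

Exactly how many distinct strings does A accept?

4

The useful subgraph on states {0, 3, 5, 6, 8} is acyclic, so L(A) is finite; the longest accepting path visits 4 useful states, giving maximum string length 3.
Counting accepting paths from 3 by length: 2 of length 2, 2 of length 3. Total 4.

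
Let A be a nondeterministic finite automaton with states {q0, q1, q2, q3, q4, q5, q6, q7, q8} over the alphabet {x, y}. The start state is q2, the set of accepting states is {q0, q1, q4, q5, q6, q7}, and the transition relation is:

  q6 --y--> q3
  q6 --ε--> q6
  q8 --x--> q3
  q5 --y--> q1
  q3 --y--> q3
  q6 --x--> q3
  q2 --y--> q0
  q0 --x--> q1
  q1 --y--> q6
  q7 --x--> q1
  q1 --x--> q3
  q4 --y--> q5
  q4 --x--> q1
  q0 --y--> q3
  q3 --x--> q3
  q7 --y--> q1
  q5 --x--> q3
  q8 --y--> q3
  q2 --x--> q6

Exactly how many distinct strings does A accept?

4

The useful subgraph on states {q0, q1, q2, q6} is acyclic, so L(A) is finite; the longest accepting path visits 4 useful states, giving maximum string length 3.
Counting accepting paths from q2 by length: 2 of length 1, 1 of length 2, 1 of length 3. Total 4.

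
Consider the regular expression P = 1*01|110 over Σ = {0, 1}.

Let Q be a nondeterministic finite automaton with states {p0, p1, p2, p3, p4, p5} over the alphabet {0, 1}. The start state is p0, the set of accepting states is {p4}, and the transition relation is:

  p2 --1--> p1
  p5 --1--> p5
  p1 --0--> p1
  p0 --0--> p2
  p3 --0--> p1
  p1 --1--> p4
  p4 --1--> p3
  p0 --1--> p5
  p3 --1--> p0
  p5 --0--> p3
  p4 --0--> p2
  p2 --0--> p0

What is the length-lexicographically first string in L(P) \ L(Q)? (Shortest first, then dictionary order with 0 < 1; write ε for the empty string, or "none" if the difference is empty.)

01

The string 01 is accepted by P but not by Q.
No shorter string lies in the difference, and 01 is the lexicographically first length-2 string in L(P) \ L(Q).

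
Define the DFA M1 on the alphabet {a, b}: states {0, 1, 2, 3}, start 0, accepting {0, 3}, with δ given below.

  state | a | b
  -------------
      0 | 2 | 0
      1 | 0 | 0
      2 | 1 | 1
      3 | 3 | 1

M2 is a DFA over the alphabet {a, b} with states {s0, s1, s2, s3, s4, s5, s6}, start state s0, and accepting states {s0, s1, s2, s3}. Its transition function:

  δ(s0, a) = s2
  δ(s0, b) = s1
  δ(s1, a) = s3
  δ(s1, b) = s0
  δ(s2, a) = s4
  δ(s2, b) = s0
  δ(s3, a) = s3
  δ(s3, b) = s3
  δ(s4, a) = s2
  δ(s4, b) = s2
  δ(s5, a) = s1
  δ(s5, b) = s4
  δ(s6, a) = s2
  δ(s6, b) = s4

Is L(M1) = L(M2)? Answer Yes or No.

The string aaaaaa is accepted by M1 but rejected by M2.
So L(M1) ≠ L(M2).

No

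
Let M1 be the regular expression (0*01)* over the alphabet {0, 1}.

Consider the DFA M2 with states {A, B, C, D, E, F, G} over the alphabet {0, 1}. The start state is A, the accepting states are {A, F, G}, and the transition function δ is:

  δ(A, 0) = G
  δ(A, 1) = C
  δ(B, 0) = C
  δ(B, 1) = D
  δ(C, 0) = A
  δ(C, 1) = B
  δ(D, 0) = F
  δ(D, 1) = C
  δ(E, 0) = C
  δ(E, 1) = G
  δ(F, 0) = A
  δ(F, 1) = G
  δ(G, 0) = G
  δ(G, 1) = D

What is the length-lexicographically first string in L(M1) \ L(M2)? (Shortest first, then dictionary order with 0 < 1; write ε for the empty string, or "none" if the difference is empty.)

01

The string 01 is accepted by M1 but not by M2.
No shorter string lies in the difference, and 01 is the lexicographically first length-2 string in L(M1) \ L(M2).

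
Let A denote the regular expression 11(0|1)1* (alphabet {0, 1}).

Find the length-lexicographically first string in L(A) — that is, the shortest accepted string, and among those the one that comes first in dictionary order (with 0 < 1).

By inspection of the expression, no string of length less than 3 matches, and 110 is the lexicographically first match of length 3.

110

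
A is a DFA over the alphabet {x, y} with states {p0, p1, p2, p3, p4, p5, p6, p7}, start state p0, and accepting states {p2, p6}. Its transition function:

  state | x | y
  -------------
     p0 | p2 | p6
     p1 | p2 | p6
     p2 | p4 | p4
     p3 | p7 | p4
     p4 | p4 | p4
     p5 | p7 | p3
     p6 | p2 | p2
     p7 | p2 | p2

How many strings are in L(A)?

The useful subgraph on states {p0, p2, p6} is acyclic, so L(A) is finite; the longest accepting path visits 3 useful states, giving maximum string length 2.
Counting accepting paths from p0 by length: 2 of length 1, 2 of length 2. Total 4.

4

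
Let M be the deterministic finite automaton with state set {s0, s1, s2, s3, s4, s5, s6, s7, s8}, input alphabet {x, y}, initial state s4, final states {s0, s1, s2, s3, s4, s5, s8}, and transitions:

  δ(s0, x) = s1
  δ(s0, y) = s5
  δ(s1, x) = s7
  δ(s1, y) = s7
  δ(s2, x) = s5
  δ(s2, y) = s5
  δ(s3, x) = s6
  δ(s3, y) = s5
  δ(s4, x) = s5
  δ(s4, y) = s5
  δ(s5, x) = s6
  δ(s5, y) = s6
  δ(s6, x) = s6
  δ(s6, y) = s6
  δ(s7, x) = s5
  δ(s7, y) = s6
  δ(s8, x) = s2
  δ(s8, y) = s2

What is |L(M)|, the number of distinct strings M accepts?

The useful subgraph on states {s4, s5} is acyclic, so L(M) is finite; the longest accepting path visits 2 useful states, giving maximum string length 1.
Counting accepting paths from s4 by length: 1 of length 0, 2 of length 1. Total 3.

3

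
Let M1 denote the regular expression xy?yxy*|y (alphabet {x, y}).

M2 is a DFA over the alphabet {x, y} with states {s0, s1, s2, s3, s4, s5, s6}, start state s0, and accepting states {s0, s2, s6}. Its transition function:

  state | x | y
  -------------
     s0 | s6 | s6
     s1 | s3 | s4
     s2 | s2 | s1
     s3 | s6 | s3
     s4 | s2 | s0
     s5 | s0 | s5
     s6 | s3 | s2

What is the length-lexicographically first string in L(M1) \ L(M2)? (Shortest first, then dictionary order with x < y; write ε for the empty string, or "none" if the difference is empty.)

xyxy

The string xyxy is accepted by M1 but not by M2.
No shorter string lies in the difference, and xyxy is the lexicographically first length-4 string in L(M1) \ L(M2).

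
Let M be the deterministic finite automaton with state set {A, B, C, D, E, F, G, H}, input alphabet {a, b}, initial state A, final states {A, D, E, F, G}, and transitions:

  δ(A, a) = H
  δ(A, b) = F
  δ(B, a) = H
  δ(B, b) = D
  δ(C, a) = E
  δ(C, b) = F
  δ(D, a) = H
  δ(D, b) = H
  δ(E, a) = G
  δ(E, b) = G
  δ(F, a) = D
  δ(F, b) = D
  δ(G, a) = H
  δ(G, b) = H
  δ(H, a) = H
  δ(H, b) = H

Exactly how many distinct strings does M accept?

4

The useful subgraph on states {A, D, F} is acyclic, so L(M) is finite; the longest accepting path visits 3 useful states, giving maximum string length 2.
Counting accepting paths from A by length: 1 of length 0, 1 of length 1, 2 of length 2. Total 4.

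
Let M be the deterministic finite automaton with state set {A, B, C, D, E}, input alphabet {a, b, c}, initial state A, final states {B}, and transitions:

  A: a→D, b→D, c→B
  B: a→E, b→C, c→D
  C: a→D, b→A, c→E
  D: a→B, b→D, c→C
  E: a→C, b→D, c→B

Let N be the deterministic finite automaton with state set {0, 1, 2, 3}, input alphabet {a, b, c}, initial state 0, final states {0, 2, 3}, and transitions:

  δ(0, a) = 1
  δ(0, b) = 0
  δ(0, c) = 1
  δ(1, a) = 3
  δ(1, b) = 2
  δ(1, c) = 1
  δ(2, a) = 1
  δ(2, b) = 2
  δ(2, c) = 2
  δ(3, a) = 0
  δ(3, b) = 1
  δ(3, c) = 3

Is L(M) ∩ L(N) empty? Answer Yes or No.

The string aa is accepted by both M and N.
Hence L(M) ∩ L(N) ≠ ∅.

No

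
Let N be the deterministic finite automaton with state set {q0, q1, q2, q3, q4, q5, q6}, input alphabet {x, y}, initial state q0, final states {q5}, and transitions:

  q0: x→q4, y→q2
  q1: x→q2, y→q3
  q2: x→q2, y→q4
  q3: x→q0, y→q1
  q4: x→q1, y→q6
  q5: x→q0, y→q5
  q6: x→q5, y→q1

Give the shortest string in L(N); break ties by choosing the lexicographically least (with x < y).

xyx

A breadth-first search from q0 reaches an accepting state first via the path q0 → q4 → q6 → q5 on input xyx.
No string of length < 3 is accepted (BFS exhausts all shorter strings without reaching an accepting state), and xyx is the lexicographically least accepting string of length 3.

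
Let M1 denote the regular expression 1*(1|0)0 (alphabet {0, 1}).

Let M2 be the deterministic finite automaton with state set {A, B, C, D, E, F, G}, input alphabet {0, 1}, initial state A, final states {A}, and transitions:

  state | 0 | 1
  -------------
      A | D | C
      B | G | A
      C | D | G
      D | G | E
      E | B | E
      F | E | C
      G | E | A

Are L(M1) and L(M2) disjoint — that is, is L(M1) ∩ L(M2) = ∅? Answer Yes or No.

Converting the expression M1 to a DFA (subset construction, then merging equivalent states) gives the minimal DFA with states {r0, r1, r2, r3, r4, r5}, start state r0, accepting states {r3, r5} and transitions r0: 0→r1, 1→r2; r1: 0→r3, 1→r4; r2: 0→r5, 1→r2; r3: 0→r4, 1→r4; r4: 0→r4, 1→r4; r5: 0→r3, 1→r4.
Exploring the product automaton M1 × M2 from the start pair (r0, A), following both machines on each input symbol, reaches 15 state pairs: (r0, A), (r1, D), (r2, C), (r3, G), (r4, E), (r5, D), (r2, G), (r4, A), (r4, B), (r5, E), (r2, A), (r4, D), (r4, C), (r4, G), (r3, B).
M1 accepts in {r3, r5} and M2 accepts in {A}; no reachable pair has both components accepting, so no string drives both machines to acceptance simultaneously and L(M1) ∩ L(M2) = ∅.
So no string is accepted by both, and the intersection is empty.

Yes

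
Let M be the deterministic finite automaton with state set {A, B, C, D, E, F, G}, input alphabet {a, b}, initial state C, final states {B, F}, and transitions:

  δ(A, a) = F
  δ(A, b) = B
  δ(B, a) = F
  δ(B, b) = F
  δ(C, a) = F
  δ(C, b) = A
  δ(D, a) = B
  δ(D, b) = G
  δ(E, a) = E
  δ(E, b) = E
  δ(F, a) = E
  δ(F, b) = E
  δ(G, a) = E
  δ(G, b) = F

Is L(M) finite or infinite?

finite

The useful states (reachable from C and able to reach an accepting state) are {A, B, C, F}.
Restricted to these states the transition graph has no cycle, so every accepting path has bounded length and L is finite.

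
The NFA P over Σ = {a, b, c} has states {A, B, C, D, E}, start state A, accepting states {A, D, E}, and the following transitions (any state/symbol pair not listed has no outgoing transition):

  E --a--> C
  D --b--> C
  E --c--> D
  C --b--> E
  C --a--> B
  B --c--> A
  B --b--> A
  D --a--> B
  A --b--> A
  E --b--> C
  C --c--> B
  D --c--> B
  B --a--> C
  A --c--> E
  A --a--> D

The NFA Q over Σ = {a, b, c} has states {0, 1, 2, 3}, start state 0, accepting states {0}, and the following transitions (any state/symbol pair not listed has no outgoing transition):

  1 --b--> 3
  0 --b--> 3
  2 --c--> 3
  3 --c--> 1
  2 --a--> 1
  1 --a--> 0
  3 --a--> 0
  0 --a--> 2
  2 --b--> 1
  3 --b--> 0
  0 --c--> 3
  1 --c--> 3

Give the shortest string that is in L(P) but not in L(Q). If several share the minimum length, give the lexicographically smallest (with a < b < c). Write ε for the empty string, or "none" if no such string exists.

a

The string a is accepted by P but not by Q.
No shorter string lies in the difference, and a is the lexicographically first length-1 string in L(P) \ L(Q).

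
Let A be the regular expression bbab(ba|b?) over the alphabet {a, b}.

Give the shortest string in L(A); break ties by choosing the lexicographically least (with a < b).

bbab

By inspection of the expression, no string of length less than 4 matches, and bbab is the lexicographically first match of length 4.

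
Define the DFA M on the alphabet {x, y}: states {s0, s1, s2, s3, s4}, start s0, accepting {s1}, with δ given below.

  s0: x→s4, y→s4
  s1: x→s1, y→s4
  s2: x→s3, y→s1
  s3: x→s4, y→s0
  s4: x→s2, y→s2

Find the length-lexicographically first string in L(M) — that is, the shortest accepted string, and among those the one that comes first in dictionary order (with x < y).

A breadth-first search from s0 reaches an accepting state first via the path s0 → s4 → s2 → s1 on input xxy.
No string of length < 3 is accepted (BFS exhausts all shorter strings without reaching an accepting state), and xxy is the lexicographically least accepting string of length 3.

xxy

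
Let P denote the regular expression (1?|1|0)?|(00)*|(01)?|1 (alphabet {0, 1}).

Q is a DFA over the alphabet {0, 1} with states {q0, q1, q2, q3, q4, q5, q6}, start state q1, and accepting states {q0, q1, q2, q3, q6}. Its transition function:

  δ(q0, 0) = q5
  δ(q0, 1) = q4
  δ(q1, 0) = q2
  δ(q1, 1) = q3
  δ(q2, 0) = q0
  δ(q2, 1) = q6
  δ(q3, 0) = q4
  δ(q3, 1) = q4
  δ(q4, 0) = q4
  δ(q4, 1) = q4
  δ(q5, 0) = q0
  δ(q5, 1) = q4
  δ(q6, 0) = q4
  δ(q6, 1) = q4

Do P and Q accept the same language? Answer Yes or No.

Converting the expression P to a DFA (subset construction, then merging equivalent states) gives the minimal DFA with states {p0, p1, p2, p3, p4, p5}, start state p0, accepting states {p0, p1, p2, p3} and transitions p0: 0→p1, 1→p2; p1: 0→p3, 1→p2; p2: 0→p4, 1→p4; p3: 0→p5, 1→p4; p4: 0→p4, 1→p4; p5: 0→p3, 1→p4.
Exploring the product automaton P × Q from the start pair (p0, q1), following both machines on each input symbol, reaches 7 state pairs: (p0, q1), (p1, q2), (p2, q3), (p3, q0), (p2, q6), (p4, q4), (p5, q5).
P accepts in {p0, p1, p2, p3} and Q accepts in {q0, q1, q2, q3, q6}. In every reachable pair the two components are either both accepting — (p0, q1), (p1, q2), (p2, q3), (p3, q0), (p2, q6) — or both non-accepting, so no string is accepted by exactly one of the machines: L(P) \ L(Q) and L(Q) \ L(P) are both empty.
Hence every string is accepted by P iff it is accepted by Q, and the two languages coincide.

Yes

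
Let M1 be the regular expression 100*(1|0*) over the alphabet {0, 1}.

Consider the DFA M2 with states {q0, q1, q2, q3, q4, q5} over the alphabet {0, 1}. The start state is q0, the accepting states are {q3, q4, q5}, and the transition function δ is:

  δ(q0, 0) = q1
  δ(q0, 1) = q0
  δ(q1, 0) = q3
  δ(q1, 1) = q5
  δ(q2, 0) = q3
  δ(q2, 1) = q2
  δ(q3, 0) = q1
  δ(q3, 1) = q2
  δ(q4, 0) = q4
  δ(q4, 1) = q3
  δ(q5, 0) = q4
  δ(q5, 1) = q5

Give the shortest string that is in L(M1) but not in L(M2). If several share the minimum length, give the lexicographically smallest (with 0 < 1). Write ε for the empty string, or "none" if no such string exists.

The string 10 is accepted by M1 but not by M2.
No shorter string lies in the difference, and 10 is the lexicographically first length-2 string in L(M1) \ L(M2).

10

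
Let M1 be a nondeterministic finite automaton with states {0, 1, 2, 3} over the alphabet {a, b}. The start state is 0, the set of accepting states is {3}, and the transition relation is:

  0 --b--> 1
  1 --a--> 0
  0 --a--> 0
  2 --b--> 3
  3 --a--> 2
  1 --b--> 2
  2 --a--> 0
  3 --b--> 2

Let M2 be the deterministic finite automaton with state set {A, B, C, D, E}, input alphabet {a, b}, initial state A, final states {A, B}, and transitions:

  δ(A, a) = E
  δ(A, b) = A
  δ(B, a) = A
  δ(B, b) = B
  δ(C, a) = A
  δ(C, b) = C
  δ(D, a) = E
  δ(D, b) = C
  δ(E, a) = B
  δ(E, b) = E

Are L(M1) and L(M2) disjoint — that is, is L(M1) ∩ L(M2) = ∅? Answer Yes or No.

The string bbb is accepted by both M1 and M2.
Hence L(M1) ∩ L(M2) ≠ ∅.

No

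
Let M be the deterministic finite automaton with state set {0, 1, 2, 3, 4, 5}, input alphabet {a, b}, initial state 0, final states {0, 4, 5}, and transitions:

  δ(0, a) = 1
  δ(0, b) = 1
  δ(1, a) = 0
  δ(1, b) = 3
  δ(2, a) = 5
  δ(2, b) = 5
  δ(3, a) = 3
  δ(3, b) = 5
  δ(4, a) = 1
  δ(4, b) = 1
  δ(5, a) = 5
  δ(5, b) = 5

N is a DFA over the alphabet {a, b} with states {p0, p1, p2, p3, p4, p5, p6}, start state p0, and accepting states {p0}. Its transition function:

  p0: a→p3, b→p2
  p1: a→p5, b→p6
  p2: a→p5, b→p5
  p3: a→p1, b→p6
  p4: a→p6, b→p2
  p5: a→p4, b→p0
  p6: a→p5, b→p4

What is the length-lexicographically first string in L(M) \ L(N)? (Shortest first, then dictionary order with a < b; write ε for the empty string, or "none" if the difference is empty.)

The string aa is accepted by M but not by N.
No shorter string lies in the difference, and aa is the lexicographically first length-2 string in L(M) \ L(N).

aa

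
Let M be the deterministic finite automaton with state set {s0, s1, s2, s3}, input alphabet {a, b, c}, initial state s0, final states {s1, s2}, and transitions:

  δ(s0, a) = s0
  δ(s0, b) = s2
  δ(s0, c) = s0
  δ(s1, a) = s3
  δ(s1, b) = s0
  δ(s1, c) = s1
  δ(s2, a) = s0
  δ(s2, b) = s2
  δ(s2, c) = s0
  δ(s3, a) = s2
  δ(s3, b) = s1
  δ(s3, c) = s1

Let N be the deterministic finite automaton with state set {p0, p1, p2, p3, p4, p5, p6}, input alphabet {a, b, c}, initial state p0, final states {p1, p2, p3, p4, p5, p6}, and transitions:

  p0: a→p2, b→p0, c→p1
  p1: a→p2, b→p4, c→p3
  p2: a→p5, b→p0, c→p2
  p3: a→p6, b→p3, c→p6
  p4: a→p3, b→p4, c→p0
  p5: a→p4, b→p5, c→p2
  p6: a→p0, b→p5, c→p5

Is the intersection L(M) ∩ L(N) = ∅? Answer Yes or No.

The string cb is accepted by both M and N.
Hence L(M) ∩ L(N) ≠ ∅.

No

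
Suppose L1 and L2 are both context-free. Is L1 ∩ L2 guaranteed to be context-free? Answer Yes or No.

No

{aⁿbⁿcᵐ : m,n≥0} and {aᵐbⁿcⁿ : m,n≥0} are both context-free, but their intersection {aⁿbⁿcⁿ : n≥0} is not (pumping lemma).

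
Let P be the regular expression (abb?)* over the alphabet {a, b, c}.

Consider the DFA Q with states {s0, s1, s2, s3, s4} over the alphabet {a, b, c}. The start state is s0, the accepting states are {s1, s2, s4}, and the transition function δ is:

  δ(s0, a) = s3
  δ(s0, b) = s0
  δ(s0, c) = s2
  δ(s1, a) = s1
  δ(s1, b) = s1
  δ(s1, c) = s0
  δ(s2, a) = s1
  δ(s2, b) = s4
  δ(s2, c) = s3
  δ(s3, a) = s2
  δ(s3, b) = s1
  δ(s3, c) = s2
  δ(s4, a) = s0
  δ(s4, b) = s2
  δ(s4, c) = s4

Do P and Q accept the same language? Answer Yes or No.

No

The empty string ε is accepted by P but rejected by Q.
So L(P) ≠ L(Q).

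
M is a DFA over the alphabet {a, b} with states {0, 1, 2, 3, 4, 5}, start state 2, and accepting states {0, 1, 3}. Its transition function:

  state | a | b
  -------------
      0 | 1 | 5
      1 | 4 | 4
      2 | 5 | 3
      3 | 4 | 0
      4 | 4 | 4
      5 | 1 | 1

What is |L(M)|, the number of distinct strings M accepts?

7

The useful subgraph on states {0, 1, 2, 3, 5} is acyclic, so L(M) is finite; the longest accepting path visits 5 useful states, giving maximum string length 4.
Counting accepting paths from 2 by length: 1 of length 1, 3 of length 2, 1 of length 3, 2 of length 4. Total 7.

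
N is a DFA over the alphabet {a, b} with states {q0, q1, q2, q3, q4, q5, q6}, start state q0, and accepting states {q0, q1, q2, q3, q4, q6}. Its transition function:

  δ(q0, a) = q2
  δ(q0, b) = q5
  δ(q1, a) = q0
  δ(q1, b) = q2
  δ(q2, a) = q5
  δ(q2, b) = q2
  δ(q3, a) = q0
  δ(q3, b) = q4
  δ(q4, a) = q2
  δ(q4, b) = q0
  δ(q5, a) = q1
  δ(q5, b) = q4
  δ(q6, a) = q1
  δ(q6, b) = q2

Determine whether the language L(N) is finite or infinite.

infinite

State q2 is reachable from the start and can reach an accepting state, and it lies on the cycle q2 → q2.
Traversing that cycle any number of times yields accepted strings of unbounded length, so the language is infinite.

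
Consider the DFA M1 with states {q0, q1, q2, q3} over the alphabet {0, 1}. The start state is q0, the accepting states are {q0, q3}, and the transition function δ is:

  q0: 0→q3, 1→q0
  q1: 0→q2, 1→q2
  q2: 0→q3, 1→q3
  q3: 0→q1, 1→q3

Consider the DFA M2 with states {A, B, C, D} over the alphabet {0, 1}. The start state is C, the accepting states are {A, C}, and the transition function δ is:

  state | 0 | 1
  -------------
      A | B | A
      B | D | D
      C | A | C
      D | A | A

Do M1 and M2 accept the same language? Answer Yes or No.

Yes

Exploring the product automaton M1 × M2 from the start pair (q0, C), following both machines on each input symbol, reaches 4 state pairs: (q0, C), (q3, A), (q1, B), (q2, D).
M1 accepts in {q0, q3} and M2 accepts in {A, C}. In every reachable pair the two components are either both accepting — (q0, C), (q3, A) — or both non-accepting, so no string is accepted by exactly one of the machines: L(M1) \ L(M2) and L(M2) \ L(M1) are both empty.
Hence every string is accepted by M1 iff it is accepted by M2, and the two languages coincide.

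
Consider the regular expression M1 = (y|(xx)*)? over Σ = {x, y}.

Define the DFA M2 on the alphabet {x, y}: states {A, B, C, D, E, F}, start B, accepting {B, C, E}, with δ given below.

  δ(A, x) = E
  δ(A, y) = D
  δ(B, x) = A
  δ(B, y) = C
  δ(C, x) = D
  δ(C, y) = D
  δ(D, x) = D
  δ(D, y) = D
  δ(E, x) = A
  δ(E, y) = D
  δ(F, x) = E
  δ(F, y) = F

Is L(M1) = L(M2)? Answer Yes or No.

Yes

Converting the expression M1 to a DFA (subset construction, then merging equivalent states) gives the minimal DFA with states {r0, r1, r2, r3, r4}, start state r0, accepting states {r0, r2, r3} and transitions r0: x→r1, y→r2; r1: x→r3, y→r4; r2: x→r4, y→r4; r3: x→r1, y→r4; r4: x→r4, y→r4.
Exploring the product automaton M1 × M2 from the start pair (r0, B), following both machines on each input symbol, reaches 5 state pairs: (r0, B), (r1, A), (r2, C), (r3, E), (r4, D).
M1 accepts in {r0, r2, r3} and M2 accepts in {B, C, E}. In every reachable pair the two components are either both accepting — (r0, B), (r2, C), (r3, E) — or both non-accepting, so no string is accepted by exactly one of the machines: L(M1) \ L(M2) and L(M2) \ L(M1) are both empty.
Hence every string is accepted by M1 iff it is accepted by M2, and the two languages coincide.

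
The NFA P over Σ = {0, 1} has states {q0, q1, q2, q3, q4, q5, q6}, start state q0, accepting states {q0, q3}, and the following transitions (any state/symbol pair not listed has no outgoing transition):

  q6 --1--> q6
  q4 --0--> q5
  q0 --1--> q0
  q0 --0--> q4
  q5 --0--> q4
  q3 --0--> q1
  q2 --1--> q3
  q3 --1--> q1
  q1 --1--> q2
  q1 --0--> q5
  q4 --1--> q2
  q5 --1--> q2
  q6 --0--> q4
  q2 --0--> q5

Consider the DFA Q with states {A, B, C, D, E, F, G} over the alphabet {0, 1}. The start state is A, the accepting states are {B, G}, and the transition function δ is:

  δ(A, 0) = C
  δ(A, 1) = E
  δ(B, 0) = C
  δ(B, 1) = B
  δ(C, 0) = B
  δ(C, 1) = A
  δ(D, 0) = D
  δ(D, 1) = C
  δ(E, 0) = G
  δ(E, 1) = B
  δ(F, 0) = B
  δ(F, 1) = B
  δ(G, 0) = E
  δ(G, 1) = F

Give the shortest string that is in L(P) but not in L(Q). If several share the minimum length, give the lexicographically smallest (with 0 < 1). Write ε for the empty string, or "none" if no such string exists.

ε

The empty string ε is accepted by P but not by Q.
Since ε is the unique shortest string, it is the required witness.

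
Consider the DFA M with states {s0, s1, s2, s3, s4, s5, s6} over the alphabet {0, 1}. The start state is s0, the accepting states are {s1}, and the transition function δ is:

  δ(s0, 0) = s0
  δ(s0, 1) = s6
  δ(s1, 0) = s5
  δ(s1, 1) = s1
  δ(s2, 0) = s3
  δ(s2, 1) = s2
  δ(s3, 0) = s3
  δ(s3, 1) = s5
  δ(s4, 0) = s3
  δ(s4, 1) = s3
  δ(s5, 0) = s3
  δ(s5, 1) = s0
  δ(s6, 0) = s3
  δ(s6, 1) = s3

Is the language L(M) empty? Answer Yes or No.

Yes

The states reachable from the start state are {s0, s3, s5, s6}.
None of the accepting states {s1} is reachable, so no string is accepted and L(M) = ∅.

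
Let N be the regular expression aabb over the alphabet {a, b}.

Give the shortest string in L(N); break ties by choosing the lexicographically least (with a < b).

aabb

By inspection of the expression, no string of length less than 4 matches, and aabb is the lexicographically first match of length 4.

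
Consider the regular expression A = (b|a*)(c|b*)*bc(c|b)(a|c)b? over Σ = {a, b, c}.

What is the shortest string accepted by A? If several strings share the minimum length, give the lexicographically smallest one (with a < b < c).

By inspection of the expression, no string of length less than 4 matches, and bcba is the lexicographically first match of length 4.

bcba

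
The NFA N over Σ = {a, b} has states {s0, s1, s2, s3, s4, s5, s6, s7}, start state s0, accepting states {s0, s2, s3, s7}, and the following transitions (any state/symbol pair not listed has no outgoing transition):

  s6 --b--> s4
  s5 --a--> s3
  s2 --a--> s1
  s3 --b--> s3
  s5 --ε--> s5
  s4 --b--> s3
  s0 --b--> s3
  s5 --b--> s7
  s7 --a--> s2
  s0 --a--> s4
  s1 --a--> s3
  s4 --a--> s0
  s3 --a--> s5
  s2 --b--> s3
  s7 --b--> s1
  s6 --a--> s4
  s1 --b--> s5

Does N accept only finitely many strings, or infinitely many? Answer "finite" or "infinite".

infinite

State s3 is reachable from the start and can reach an accepting state, and it lies on the cycle s3 → s3.
Traversing that cycle any number of times yields accepted strings of unbounded length, so the language is infinite.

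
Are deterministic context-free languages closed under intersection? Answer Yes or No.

No

DCFLs are closed under complement (normalise the DPDA to read all of its input, then flip the verdict). If they were also closed under intersection, De Morgan would make them closed under union; but {aⁿbⁿ : n≥0} and {aⁿb²ⁿ : n≥0} are DCFLs (push the a's; pop one per b, respectively one per two b's) whose union no deterministic PDA accepts: a DPDA for it would have a single run on aⁿb²ⁿ, accepting after the prefix aⁿbⁿ and accepting again after n more b's; an ordinary PDA that simulates it on a's and b's and, at any moment when it is accepting, may switch to reading only a fresh letter c while feeding each c to the simulation as a b, would accept aⁱbʲcᵏ (k≥1) exactly when both aⁱbʲ and aⁱbʲ⁺ᵏ are in the language, i.e. its language intersected with the regular set a*b*c⁺ would be exactly {aⁿbⁿcⁿ : n≥1} — impossible, since context-free languages are closed under intersection with regular sets and {aⁿbⁿcⁿ} is not context-free.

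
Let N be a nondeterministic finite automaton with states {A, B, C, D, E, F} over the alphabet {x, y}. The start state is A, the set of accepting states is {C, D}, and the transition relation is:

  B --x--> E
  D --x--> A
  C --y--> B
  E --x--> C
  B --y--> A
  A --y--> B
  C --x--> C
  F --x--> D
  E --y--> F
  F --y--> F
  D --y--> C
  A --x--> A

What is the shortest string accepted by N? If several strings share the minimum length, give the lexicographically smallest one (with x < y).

A breadth-first search from A reaches an accepting state first via the path A → B → E → C on input yxx.
No string of length < 3 is accepted (BFS exhausts all shorter strings without reaching an accepting state), and yxx is the lexicographically least accepting string of length 3.

yxx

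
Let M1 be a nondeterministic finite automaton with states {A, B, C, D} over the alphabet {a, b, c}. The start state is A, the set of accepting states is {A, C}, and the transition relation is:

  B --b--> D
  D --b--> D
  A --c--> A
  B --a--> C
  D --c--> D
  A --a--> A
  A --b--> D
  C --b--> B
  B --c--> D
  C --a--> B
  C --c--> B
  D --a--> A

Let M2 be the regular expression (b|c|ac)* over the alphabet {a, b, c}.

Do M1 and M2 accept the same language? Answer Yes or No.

No

The string a is accepted by M1 but rejected by M2.
So L(M1) ≠ L(M2).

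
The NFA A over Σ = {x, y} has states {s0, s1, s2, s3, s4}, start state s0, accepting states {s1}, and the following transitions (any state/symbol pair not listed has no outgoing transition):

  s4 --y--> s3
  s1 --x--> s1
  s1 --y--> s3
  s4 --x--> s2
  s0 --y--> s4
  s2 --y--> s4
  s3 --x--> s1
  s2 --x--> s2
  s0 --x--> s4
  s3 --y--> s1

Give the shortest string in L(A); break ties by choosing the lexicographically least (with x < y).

xyx

A breadth-first search from s0 reaches an accepting state first via the path s0 → s4 → s3 → s1 on input xyx.
No string of length < 3 is accepted (BFS exhausts all shorter strings without reaching an accepting state), and xyx is the lexicographically least accepting string of length 3.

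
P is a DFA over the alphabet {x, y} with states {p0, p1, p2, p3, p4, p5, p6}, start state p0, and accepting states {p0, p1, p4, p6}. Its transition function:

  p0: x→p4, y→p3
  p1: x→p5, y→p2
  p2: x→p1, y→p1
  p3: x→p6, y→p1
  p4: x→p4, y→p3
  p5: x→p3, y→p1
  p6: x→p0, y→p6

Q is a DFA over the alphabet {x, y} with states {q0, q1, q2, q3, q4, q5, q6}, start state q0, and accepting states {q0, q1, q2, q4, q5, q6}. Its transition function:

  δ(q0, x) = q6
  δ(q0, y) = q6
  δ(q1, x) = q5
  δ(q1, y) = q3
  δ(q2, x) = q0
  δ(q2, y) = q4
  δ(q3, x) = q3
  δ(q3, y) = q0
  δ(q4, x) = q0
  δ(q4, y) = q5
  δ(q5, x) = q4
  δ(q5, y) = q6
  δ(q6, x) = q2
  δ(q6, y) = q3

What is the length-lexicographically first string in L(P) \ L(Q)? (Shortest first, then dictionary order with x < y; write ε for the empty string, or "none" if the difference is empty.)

The string yy is accepted by P but not by Q.
No shorter string lies in the difference, and yy is the lexicographically first length-2 string in L(P) \ L(Q).

yy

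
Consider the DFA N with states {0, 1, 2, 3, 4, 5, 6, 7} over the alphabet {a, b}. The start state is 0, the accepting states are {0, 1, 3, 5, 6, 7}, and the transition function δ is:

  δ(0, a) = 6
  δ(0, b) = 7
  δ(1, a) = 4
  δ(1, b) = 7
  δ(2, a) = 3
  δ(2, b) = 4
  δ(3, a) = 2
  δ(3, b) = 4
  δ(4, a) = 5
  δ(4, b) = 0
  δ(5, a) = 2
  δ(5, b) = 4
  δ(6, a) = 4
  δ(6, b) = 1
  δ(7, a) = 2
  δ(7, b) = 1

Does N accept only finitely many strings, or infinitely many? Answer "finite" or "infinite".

infinite

State 0 is reachable from the start and can reach an accepting state, and it lies on the cycle 0 → 6 → 1 → 4 → 0.
Traversing that cycle any number of times yields accepted strings of unbounded length, so the language is infinite.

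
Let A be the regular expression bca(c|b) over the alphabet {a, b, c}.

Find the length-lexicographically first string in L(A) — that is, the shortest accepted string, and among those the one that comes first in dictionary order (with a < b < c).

bcab

By inspection of the expression, no string of length less than 4 matches, and bcab is the lexicographically first match of length 4.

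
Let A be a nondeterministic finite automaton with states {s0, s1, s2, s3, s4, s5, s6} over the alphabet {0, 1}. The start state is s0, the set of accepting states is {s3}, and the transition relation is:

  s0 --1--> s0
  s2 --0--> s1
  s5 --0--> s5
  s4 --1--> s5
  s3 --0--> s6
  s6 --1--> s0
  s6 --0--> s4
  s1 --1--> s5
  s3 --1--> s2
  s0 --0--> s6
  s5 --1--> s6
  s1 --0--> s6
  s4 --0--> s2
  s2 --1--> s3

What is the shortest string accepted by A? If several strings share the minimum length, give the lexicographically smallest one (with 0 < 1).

A breadth-first search from s0 reaches an accepting state first via the path s0 → s6 → s4 → s2 → s3 on input 0001.
No string of length < 4 is accepted (BFS exhausts all shorter strings without reaching an accepting state), and 0001 is the lexicographically least accepting string of length 4.

0001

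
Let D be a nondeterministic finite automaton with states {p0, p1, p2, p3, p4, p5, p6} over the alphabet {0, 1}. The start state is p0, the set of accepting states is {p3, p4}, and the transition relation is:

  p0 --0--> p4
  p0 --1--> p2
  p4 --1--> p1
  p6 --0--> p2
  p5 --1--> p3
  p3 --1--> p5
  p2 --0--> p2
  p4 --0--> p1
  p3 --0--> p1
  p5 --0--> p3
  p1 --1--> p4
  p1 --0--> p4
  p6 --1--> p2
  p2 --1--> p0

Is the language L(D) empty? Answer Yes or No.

The string 0 is accepted: the run p0 → p4 ends in the accepting state p4.
Since at least one string is accepted, L(D) is not empty.

No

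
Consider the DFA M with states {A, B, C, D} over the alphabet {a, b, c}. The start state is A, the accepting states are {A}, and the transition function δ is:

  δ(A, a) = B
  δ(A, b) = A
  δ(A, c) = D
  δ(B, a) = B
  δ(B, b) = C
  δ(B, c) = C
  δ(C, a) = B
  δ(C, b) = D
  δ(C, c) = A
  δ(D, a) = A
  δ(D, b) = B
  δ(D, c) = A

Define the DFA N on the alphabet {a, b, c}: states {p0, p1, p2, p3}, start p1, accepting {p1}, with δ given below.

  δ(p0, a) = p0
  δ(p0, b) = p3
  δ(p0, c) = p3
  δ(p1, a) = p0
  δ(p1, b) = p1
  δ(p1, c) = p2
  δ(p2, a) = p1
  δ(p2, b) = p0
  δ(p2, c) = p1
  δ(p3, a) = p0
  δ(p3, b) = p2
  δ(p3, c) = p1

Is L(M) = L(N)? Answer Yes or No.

Exploring the product automaton M × N from the start pair (A, p1), following both machines on each input symbol, reaches 4 state pairs: (A, p1), (B, p0), (D, p2), (C, p3).
M accepts in {A} and N accepts in {p1}. In every reachable pair the two components are either both accepting — (A, p1) — or both non-accepting, so no string is accepted by exactly one of the machines: L(M) \ L(N) and L(N) \ L(M) are both empty.
Hence every string is accepted by M iff it is accepted by N, and the two languages coincide.

Yes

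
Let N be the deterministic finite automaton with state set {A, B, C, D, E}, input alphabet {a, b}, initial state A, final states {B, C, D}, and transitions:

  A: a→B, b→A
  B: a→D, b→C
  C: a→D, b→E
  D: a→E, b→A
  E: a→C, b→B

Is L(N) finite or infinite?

State A is reachable from the start and can reach an accepting state, and it lies on the cycle A → A.
Traversing that cycle any number of times yields accepted strings of unbounded length, so the language is infinite.

infinite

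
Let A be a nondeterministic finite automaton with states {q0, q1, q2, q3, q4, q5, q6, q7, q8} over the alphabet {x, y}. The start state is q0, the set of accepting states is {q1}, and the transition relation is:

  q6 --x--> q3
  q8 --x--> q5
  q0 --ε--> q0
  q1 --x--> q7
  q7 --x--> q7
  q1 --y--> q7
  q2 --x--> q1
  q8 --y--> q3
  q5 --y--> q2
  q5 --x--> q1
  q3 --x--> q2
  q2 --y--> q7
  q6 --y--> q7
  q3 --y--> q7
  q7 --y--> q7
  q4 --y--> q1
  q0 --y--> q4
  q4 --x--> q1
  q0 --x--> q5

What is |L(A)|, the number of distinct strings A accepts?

4

The useful subgraph on states {q0, q1, q2, q4, q5} is acyclic, so L(A) is finite; the longest accepting path visits 4 useful states, giving maximum string length 3.
Counting accepting paths from q0 by length: 3 of length 2, 1 of length 3. Total 4.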